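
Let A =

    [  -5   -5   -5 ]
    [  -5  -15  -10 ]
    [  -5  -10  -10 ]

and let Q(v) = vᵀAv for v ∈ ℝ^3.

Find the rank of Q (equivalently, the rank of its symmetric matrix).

3

Congruent diagonalization of A (simultaneous row and column reduction) yields pivots -5, -10, -5/2.
So there are 3 negative pivots.
The rank is the number of nonzero pivots: 3.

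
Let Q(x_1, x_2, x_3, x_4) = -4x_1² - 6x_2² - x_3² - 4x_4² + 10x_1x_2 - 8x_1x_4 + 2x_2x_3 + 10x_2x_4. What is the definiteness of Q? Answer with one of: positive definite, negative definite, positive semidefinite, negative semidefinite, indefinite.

The symmetric matrix is A = [[-4, 5, 0, -4], [5, -6, 1, 5], [0, 1, -1, 0], [-4, 5, 0, -4]].
Symmetric row and column elimination reduces A to a congruent diagonal form with pivots -4, 1/4, -5, 0.
That gives 1 positive, 2 negative, 1 zero pivots.
Hence Q is indefinite.

indefinite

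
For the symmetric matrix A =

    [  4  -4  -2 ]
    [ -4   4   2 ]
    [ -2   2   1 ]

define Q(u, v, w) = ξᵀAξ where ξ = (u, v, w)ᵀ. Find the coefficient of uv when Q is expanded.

-8

The coefficient of uv is A[1,2] + A[2,1] = 2·(-4) = -8.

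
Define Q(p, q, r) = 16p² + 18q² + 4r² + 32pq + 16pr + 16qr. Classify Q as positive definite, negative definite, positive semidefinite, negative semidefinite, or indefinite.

Write A = [[16, 16, 8], [16, 18, 8], [8, 8, 4]].
Congruent diagonalization of A (simultaneous row and column reduction) yields pivots 16, 2, 0.
So there are 2 positive, 1 zero pivots.
Hence Q is positive semidefinite.

positive semidefinite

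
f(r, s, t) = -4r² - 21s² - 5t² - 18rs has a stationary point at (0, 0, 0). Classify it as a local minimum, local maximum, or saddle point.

The Hessian at the origin is H = [[-8, -18, 0], [-18, -42, 0], [0, 0, -10]].
An LDLᵀ factorisation of H has diagonal entries -8, -3/2, -10.
That gives 3 negative pivots.
H is negative definite, so the origin is a strict local maximum.

local maximum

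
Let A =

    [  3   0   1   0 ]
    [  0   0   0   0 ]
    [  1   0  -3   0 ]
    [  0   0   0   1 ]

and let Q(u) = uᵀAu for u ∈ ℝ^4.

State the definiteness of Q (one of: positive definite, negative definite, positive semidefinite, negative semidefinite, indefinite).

indefinite

Congruent diagonalization of A (simultaneous row and column reduction) yields pivots 3, 0, -10/3, 1.
That gives 2 positive, 1 negative, 1 zero pivots.
Hence Q is indefinite.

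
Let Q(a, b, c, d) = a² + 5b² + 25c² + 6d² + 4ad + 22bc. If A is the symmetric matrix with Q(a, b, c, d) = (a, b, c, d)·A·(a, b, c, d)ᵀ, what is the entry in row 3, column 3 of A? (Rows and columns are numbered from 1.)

The coefficient of c² in Q is 25, and that is exactly A[3,3].

25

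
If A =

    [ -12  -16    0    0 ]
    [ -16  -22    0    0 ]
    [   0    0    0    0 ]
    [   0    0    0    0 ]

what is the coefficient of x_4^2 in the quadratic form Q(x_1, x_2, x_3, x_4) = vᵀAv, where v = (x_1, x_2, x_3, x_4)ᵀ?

0

The coefficient of x_4^2 is the diagonal entry A[4,4] = 0.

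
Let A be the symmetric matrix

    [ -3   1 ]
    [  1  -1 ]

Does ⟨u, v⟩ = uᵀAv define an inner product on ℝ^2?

no

For the 2×2 matrix [[-3, 1], [1, -1]]: det = -3·-1 − (1)² = 2, trace = -4.
det > 0 so both eigenvalues share the sign of the trace; trace = -4 < 0 ⇒ both negative.
⟨·,·⟩ is an inner product exactly when A is positive definite.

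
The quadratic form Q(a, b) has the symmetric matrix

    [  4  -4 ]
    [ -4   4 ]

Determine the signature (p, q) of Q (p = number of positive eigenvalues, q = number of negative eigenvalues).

(1, 0)

Symmetric row and column elimination reduces A to a congruent diagonal form with pivots 4, 0.
So there are 1 positive, 1 zero pivots.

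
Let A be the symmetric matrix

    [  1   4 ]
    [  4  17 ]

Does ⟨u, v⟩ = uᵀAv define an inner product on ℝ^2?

Applying the same elementary operations to the rows and columns of A produces a congruent diagonal matrix with entries 1, 1.
Counting signs: 2 positive.
Hence Q is positive definite.
⟨·,·⟩ is an inner product exactly when A is positive definite.

yes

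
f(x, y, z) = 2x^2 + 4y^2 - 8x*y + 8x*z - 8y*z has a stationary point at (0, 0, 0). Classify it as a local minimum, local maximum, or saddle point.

saddle point

The Hessian at the origin is H = [[4, -8, 8], [-8, 8, -8], [8, -8, 0]].
An LDLᵀ factorisation of H has diagonal entries 4, -8, -8.
So there are 1 positive, 2 negative pivots.
H is indefinite, so the origin is a saddle point.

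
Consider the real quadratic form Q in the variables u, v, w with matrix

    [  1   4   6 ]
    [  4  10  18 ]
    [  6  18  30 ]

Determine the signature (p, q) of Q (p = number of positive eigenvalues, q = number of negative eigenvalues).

(1, 1)

Applying the same elementary operations to the rows and columns of A produces a congruent diagonal matrix with entries 1, -6, 0.
That gives 1 positive, 1 negative, 1 zero pivots.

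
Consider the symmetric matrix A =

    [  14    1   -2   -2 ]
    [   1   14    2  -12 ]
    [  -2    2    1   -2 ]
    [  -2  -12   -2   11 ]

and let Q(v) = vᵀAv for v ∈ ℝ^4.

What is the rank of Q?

Congruent diagonalization of A (simultaneous row and column reduction) yields pivots 14, 195/14, 5/13, 1/15.
So there are 4 positive pivots.
The rank is the number of nonzero pivots: 4.

4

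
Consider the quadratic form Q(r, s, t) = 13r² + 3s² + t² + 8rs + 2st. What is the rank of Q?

The symmetric matrix is A = [[13, 4, 0], [4, 3, 1], [0, 1, 1]].
Row-reducing A symmetrically gives the diagonal entries 13, 23/13, 10/23.
So there are 3 positive pivots.
The rank is the number of nonzero pivots: 3.

3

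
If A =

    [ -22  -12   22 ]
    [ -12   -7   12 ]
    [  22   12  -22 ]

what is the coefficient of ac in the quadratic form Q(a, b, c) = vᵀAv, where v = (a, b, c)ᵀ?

44

The coefficient of ac is A[1,3] + A[3,1] = 2·22 = 44.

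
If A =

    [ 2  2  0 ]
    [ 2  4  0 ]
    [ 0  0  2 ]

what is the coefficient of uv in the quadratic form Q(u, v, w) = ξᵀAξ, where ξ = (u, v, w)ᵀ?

4

The coefficient of uv is A[1,2] + A[2,1] = 2·2 = 4.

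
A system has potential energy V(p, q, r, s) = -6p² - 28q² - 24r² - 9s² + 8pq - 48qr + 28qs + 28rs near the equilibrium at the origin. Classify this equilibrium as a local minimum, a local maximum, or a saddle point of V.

The Hessian at the origin is H = [[-12, 8, 0, 0], [8, -56, -48, 28], [0, -48, -48, 28], [0, 28, 28, -18]].
Row-reducing H symmetrically gives the diagonal entries -12, -152/3, -48/19, -5/3.
So there are 4 negative pivots.
H is negative definite, so the origin is a strict local maximum.

local maximum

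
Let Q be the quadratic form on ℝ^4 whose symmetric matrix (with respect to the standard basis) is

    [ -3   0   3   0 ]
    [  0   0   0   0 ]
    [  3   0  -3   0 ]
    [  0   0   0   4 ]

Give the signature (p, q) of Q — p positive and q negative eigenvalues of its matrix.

Symmetric row and column elimination reduces A to a congruent diagonal form with pivots -3, 0, 0, 4.
Counting signs: 1 positive, 1 negative, 2 zero.

(1, 1)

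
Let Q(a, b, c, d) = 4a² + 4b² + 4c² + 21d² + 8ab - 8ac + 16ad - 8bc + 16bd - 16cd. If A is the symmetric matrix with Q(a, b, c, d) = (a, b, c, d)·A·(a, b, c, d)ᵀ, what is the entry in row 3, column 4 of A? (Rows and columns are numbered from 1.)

-8

The coefficient of c·d in Q is -16. For a symmetric A this equals A[3,4] + A[4,3] = 2·A[3,4].
So A[3,4] = -16/2 = -8.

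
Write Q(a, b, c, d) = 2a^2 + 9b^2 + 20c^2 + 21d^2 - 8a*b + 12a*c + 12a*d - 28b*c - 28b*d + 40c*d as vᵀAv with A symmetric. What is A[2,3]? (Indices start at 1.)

The coefficient of b·c in Q is -28. For a symmetric A this equals A[2,3] + A[3,2] = 2·A[2,3].
So A[2,3] = -28/2 = -14.

-14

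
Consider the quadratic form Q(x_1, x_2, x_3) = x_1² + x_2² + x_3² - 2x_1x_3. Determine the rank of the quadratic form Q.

The associated matrix is A = [[1, 0, -1], [0, 1, 0], [-1, 0, 1]].
Row-reducing A symmetrically gives the diagonal entries 1, 1, 0.
That gives 2 positive, 1 zero pivots.
The rank is the number of nonzero pivots: 2.

2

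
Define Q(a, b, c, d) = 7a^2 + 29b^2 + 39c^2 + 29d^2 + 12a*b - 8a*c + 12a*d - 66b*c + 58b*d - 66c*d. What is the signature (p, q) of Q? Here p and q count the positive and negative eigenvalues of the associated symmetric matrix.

The symmetric matrix is A = [[7, 6, -4, 6], [6, 29, -33, 29], [-4, -33, 39, -33], [6, 29, -33, 29]].
Symmetric row and column elimination reduces A to a congruent diagonal form with pivots 7, 167/7, 10/167, 0.
That gives 3 positive, 1 zero pivots.

(3, 0)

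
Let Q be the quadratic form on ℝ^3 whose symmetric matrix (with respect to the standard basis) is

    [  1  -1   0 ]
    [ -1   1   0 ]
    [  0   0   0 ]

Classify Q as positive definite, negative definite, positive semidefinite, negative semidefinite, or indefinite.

Symmetric row and column elimination reduces A to a congruent diagonal form with pivots 1, 0, 0.
Counting signs: 1 positive, 2 zero.
Hence Q is positive semidefinite.

positive semidefinite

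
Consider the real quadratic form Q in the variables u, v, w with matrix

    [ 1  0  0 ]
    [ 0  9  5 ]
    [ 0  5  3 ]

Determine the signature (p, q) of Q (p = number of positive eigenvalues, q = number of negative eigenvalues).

(3, 0)

An LDLᵀ factorisation of A has diagonal entries 1, 9, 2/9.
So there are 3 positive pivots.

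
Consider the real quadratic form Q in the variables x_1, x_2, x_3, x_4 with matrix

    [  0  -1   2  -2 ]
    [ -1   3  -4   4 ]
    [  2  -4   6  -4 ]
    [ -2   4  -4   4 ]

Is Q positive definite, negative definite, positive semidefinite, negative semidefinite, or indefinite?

indefinite

A is congruent to a diagonal matrix with 2 positive, 1 negative and 1 zero entries, so Q is indefinite.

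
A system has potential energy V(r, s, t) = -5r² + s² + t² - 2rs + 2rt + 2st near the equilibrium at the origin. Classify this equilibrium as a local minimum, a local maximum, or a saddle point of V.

The Hessian at the origin is H = [[-10, -2, 2], [-2, 2, 2], [2, 2, 2]].
Congruent diagonalization of H (simultaneous row and column reduction) yields pivots -10, 12/5, 4/3.
Counting signs: 2 positive, 1 negative.
H is indefinite, so the origin is a saddle point.

saddle point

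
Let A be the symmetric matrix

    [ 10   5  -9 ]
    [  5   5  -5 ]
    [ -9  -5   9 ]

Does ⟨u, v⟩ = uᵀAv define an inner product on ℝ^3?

Symmetric row and column elimination reduces A to a congruent diagonal form with pivots 10, 5/2, 4/5.
That gives 3 positive pivots.
Hence Q is positive definite.
⟨·,·⟩ is an inner product exactly when A is positive definite.

yes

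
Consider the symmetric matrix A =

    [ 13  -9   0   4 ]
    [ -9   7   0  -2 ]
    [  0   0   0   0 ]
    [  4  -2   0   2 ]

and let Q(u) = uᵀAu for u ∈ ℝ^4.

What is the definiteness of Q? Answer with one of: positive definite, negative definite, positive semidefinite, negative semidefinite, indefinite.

positive semidefinite

Row-reducing A symmetrically gives the diagonal entries 13, 10/13, 0, 0.
That gives 2 positive, 2 zero pivots.
Hence Q is positive semidefinite.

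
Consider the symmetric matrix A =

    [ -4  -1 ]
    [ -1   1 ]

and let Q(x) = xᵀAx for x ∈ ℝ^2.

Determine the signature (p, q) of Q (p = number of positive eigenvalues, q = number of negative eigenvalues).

(1, 1)

Applying the same elementary operations to the rows and columns of A produces a congruent diagonal matrix with entries -4, 5/4.
So there are 1 positive, 1 negative pivots.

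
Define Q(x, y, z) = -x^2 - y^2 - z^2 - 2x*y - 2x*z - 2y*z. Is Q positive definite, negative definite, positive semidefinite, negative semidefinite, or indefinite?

The associated matrix is A = [[-1, -1, -1], [-1, -1, -1], [-1, -1, -1]].
Applying the same elementary operations to the rows and columns of A produces a congruent diagonal matrix with entries -1, 0, 0.
Counting signs: 1 negative, 2 zero.
Hence Q is negative semidefinite.

negative semidefinite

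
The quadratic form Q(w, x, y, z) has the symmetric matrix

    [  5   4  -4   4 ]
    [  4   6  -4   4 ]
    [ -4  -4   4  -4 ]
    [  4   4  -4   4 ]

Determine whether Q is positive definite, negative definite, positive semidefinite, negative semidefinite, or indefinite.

positive semidefinite

Symmetric row and column elimination reduces A to a congruent diagonal form with pivots 5, 14/5, 4/7, 0.
That gives 3 positive, 1 zero pivots.
Hence Q is positive semidefinite.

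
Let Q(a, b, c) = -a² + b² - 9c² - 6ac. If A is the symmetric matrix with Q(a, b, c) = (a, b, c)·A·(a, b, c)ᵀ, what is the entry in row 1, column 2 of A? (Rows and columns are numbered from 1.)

The coefficient of a·b in Q is 0. For a symmetric A this equals A[1,2] + A[2,1] = 2·A[1,2].
So A[1,2] = 0/2 = 0.

0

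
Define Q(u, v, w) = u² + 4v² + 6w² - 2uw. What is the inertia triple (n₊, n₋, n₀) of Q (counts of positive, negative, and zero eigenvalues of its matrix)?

The associated matrix is A = [[1, 0, -1], [0, 4, 0], [-1, 0, 6]].
Congruent diagonalization of A (simultaneous row and column reduction) yields pivots 1, 4, 5.
That gives 3 positive pivots.

(3, 0, 0)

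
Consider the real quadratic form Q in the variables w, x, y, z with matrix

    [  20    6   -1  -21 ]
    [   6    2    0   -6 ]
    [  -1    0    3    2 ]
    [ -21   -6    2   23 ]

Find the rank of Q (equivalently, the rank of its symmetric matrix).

Row-reducing A symmetrically gives the diagonal entries 20, 1/5, 5/2, 2/5.
Counting signs: 4 positive.
The rank is the number of nonzero pivots: 4.

4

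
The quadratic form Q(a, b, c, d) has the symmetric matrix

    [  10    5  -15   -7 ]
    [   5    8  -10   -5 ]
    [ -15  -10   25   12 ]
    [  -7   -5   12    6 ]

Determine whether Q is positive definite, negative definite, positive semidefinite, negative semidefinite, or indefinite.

positive definite

Leading principal minors: Δ_1 = 10, Δ_2 = 55, Δ_3 = 75, Δ_4 = 15.
All leading principal minors are positive, so by Sylvester's criterion Q is positive definite.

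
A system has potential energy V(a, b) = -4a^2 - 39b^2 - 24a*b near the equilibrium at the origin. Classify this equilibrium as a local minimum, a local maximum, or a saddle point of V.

The Hessian at the origin is H = [[-8, -24], [-24, -78]].
det H = -8·-78 − (-24)² = 48 > 0 and H[1,1] = -8 < 0, so H is negative definite.
Therefore the origin is a local maximum.

local maximum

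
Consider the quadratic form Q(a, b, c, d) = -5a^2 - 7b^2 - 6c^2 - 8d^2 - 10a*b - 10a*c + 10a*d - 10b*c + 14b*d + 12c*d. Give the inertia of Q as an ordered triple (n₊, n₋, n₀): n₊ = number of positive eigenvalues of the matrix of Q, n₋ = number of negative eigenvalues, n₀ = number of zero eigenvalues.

(0, 3, 1)

Write A = [[-5, -5, -5, 5], [-5, -7, -5, 7], [-5, -5, -6, 6], [5, 7, 6, -8]].
Applying the same elementary operations to the rows and columns of A produces a congruent diagonal matrix with entries -5, -2, -1, 0.
That gives 3 negative, 1 zero pivots.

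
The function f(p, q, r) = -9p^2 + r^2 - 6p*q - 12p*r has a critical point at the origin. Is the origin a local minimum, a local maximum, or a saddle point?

The Hessian at the origin is H = [[-18, -6, -12], [-6, 0, 0], [-12, 0, 2]].
An LDLᵀ factorisation of H has diagonal entries -18, 2, 2.
So there are 2 positive, 1 negative pivots.
H is indefinite, so the origin is a saddle point.

saddle point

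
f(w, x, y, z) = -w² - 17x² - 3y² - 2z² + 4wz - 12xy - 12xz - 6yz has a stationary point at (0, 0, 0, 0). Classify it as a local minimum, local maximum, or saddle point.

The Hessian at the origin is H = [[-2, 0, 0, 4], [0, -34, -12, -12], [0, -12, -6, -6], [4, -12, -6, -4]].
Congruent diagonalization of H (simultaneous row and column reduction) yields pivots -2, -34, -30/17, 10.
So there are 1 positive, 3 negative pivots.
H is indefinite, so the origin is a saddle point.

saddle point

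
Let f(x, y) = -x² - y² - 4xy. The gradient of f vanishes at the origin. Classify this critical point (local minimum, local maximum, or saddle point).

saddle point

The Hessian at the origin is H = [[-2, -4], [-4, -2]].
det H = -2·-2 − (-4)² = -12 < 0, so H is indefinite.
Therefore the origin is a saddle point.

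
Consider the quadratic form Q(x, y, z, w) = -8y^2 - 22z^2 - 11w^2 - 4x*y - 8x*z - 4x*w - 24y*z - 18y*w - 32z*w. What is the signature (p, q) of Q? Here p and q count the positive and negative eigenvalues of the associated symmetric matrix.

The symmetric matrix is A = [[0, -2, -4, -2], [-2, -8, -12, -9], [-4, -12, -22, -16], [-2, -9, -16, -11]].
By Sylvester's law of inertia any congruent diagonalization of A has 1 positive, 3 negative and 0 zero entries.

(1, 3)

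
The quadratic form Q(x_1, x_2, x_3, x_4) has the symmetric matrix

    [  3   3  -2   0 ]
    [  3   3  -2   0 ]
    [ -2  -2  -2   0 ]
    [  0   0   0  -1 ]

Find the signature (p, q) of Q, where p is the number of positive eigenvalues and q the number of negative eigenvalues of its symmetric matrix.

(1, 2)

Congruent diagonalization of A (simultaneous row and column reduction) yields pivots 3, 0, -10/3, -1.
Counting signs: 1 positive, 2 negative, 1 zero.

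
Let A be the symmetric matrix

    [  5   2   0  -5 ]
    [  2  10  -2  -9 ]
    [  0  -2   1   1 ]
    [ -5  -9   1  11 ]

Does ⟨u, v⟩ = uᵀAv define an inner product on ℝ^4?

Leading principal minors: Δ_1 = 5, Δ_2 = 46, Δ_3 = 26, Δ_4 = 5.
All leading principal minors are positive, so by Sylvester's criterion Q is positive definite.
⟨·,·⟩ is an inner product exactly when A is positive definite.

yes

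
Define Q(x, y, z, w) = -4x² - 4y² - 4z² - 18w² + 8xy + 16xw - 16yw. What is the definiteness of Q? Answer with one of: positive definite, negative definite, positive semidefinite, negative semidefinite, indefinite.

The symmetric matrix is A = [[-4, 4, 0, 8], [4, -4, 0, -8], [0, 0, -4, 0], [8, -8, 0, -18]].
Congruent diagonalization of A (simultaneous row and column reduction) yields pivots -4, 0, -4, -2.
So there are 3 negative, 1 zero pivots.
Hence Q is negative semidefinite.

negative semidefinite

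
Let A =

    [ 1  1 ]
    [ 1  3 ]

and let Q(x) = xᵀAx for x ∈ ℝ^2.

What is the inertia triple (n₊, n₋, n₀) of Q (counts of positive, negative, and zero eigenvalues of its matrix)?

(2, 0, 0)

Congruent diagonalization of A (simultaneous row and column reduction) yields pivots 1, 2.
Counting signs: 2 positive.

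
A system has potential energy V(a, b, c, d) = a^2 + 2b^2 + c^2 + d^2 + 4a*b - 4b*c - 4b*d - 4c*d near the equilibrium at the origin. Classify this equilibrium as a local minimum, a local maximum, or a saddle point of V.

The Hessian at the origin is H = [[2, 4, 0, 0], [4, 4, -4, -4], [0, -4, 2, -4], [0, -4, -4, 2]].
Symmetric row and column elimination reduces H to a congruent diagonal form with pivots 2, -4, 6, 6.
Counting signs: 3 positive, 1 negative.
H is indefinite, so the origin is a saddle point.

saddle point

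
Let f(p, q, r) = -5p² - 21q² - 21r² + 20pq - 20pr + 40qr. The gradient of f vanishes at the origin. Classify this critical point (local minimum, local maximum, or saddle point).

local maximum

The Hessian at the origin is H = [[-10, 20, -20], [20, -42, 40], [-20, 40, -42]].
Applying the same elementary operations to the rows and columns of H produces a congruent diagonal matrix with entries -10, -2, -2.
That gives 3 negative pivots.
H is negative definite, so the origin is a strict local maximum.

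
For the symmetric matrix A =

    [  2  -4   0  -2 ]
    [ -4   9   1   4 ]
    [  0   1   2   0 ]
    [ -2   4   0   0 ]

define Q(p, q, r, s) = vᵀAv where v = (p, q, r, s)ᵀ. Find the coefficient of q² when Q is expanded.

The coefficient of q² is the diagonal entry A[2,2] = 9.

9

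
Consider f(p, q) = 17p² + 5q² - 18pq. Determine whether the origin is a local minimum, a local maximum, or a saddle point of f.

The Hessian at the origin is H = [[34, -18], [-18, 10]].
det H = 34·10 − (-18)² = 16 > 0 and H[1,1] = 34 > 0, so H is positive definite.
Therefore the origin is a local minimum.

local minimum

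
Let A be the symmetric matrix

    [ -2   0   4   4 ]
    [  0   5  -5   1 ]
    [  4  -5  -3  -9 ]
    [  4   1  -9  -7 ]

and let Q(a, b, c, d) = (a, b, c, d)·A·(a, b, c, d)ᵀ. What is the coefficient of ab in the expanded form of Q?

The coefficient of ab is A[1,2] + A[2,1] = 2·0 = 0.

0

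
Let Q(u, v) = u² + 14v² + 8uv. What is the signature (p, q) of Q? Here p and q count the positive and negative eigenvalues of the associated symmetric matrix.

(1, 1)

Write A = [[1, 4], [4, 14]].
An LDLᵀ factorisation of A has diagonal entries 1, -2.
So there are 1 positive, 1 negative pivots.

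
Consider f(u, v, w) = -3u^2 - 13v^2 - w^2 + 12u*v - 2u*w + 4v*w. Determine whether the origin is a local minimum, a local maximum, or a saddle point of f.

The Hessian at the origin is H = [[-6, 12, -2], [12, -26, 4], [-2, 4, -2]].
An LDLᵀ factorisation of H has diagonal entries -6, -2, -4/3.
So there are 3 negative pivots.
H is negative definite, so the origin is a strict local maximum.

local maximum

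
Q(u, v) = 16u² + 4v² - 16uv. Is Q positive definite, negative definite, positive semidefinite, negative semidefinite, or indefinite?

Write A = [[16, -8], [-8, 4]].
Symmetric row and column elimination reduces A to a congruent diagonal form with pivots 16, 0.
So there are 1 positive, 1 zero pivots.
Hence Q is positive semidefinite.

positive semidefinite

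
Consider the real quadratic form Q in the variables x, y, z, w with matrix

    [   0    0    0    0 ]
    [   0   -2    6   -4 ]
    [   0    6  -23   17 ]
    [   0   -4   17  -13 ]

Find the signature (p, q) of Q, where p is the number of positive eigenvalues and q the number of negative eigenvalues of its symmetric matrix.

(0, 2)

Applying the same elementary operations to the rows and columns of A produces a congruent diagonal matrix with entries 0, -2, -5, 0.
Counting signs: 2 negative, 2 zero.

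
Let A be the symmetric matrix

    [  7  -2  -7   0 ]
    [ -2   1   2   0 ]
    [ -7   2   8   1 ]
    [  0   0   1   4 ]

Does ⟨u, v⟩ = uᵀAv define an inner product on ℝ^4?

Leading principal minors: Δ_1 = 7, Δ_2 = 3, Δ_3 = 3, Δ_4 = 9.
All leading principal minors are positive, so by Sylvester's criterion Q is positive definite.
⟨·,·⟩ is an inner product exactly when A is positive definite.

yes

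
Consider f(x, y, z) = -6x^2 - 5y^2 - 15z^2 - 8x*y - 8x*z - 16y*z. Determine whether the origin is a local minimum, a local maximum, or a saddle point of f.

local maximum

The Hessian at the origin is H = [[-12, -8, -8], [-8, -10, -16], [-8, -16, -30]].
An LDLᵀ factorisation of H has diagonal entries -12, -14/3, -2/7.
Counting signs: 3 negative.
H is negative definite, so the origin is a strict local maximum.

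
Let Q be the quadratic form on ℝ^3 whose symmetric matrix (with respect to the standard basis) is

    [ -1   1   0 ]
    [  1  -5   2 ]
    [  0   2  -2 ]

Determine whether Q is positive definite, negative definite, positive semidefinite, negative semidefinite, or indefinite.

Leading principal minors: Δ_1 = -1, Δ_2 = 4, Δ_3 = -4.
The signs alternate starting with Δ_1 < 0, so by Sylvester's criterion Q is negative definite.

negative definite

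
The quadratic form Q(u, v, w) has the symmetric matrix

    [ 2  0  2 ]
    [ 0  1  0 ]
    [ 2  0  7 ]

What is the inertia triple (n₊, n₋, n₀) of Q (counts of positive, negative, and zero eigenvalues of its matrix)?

(3, 0, 0)

An LDLᵀ factorisation of A has diagonal entries 2, 1, 5.
So there are 3 positive pivots.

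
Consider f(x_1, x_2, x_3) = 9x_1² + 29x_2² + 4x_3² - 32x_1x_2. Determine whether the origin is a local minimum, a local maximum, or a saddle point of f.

local minimum

The Hessian at the origin is H = [[18, -32, 0], [-32, 58, 0], [0, 0, 8]].
Row-reducing H symmetrically gives the diagonal entries 18, 10/9, 8.
Counting signs: 3 positive.
H is positive definite, so the origin is a strict local minimum.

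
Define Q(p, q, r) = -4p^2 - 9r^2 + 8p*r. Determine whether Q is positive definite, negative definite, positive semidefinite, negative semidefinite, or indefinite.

negative semidefinite

The associated matrix is A = [[-4, 0, 4], [0, 0, 0], [4, 0, -9]].
Congruent diagonalization of A (simultaneous row and column reduction) yields pivots -4, 0, -5.
That gives 2 negative, 1 zero pivots.
Hence Q is negative semidefinite.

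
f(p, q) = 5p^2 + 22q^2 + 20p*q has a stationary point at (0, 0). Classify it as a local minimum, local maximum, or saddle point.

local minimum

The Hessian at the origin is H = [[10, 20], [20, 44]].
det H = 10·44 − (20)² = 40 > 0 and H[1,1] = 10 > 0, so H is positive definite.
Therefore the origin is a local minimum.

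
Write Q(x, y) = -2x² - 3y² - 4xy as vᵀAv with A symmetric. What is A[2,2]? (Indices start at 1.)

-3

The coefficient of y² in Q is -3, and that is exactly A[2,2].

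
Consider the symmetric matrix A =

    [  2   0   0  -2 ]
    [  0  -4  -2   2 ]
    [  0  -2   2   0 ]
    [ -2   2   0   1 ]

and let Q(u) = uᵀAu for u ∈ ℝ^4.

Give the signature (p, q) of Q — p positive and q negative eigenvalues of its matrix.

Congruent diagonalization of A (simultaneous row and column reduction) yields pivots 2, -4, 3, -1/3.
Counting signs: 2 positive, 2 negative.

(2, 2)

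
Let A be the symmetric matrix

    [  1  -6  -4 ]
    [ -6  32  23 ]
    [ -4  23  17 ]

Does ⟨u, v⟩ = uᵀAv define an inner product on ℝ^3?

no

An LDLᵀ factorisation of A has diagonal entries 1, -4, 5/4.
That gives 2 positive, 1 negative pivots.
Hence Q is indefinite.
⟨·,·⟩ is an inner product exactly when A is positive definite.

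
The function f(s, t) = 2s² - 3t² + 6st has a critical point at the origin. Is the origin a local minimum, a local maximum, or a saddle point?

The Hessian at the origin is H = [[4, 6], [6, -6]].
det H = 4·-6 − (6)² = -60 < 0, so H is indefinite.
Therefore the origin is a saddle point.

saddle point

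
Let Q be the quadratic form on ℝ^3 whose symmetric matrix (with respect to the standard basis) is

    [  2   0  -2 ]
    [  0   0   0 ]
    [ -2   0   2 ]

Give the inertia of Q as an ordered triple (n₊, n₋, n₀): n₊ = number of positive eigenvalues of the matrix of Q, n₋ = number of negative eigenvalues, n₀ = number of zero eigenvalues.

Applying the same elementary operations to the rows and columns of A produces a congruent diagonal matrix with entries 2, 0, 0.
That gives 1 positive, 2 zero pivots.

(1, 0, 2)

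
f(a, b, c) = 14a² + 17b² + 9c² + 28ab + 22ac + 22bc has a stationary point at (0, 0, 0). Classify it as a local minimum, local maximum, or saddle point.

local minimum

The Hessian at the origin is H = [[28, 28, 22], [28, 34, 22], [22, 22, 18]].
An LDLᵀ factorisation of H has diagonal entries 28, 6, 5/7.
Counting signs: 3 positive.
H is positive definite, so the origin is a strict local minimum.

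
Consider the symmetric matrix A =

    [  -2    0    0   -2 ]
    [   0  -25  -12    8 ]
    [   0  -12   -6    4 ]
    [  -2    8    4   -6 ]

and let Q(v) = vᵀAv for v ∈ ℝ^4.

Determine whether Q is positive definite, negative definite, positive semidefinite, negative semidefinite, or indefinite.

An LDLᵀ factorisation of A has diagonal entries -2, -25, -6/25, -4/3.
That gives 4 negative pivots.
Hence Q is negative definite.

negative definite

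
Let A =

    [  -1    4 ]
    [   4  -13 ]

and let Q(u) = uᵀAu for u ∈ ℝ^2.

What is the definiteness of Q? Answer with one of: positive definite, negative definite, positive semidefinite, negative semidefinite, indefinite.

Symmetric row and column elimination reduces A to a congruent diagonal form with pivots -1, 3.
Counting signs: 1 positive, 1 negative.
Hence Q is indefinite.

indefinite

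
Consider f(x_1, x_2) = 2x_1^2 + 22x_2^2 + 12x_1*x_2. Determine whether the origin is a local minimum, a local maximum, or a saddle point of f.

The Hessian at the origin is H = [[4, 12], [12, 44]].
det H = 4·44 − (12)² = 32 > 0 and H[1,1] = 4 > 0, so H is positive definite.
Therefore the origin is a local minimum.

local minimum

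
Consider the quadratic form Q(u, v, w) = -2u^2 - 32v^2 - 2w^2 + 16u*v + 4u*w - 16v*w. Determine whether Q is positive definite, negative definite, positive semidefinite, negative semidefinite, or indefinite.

The symmetric matrix is A = [[-2, 8, 2], [8, -32, -8], [2, -8, -2]].
Row-reducing A symmetrically gives the diagonal entries -2, 0, 0.
So there are 1 negative, 2 zero pivots.
Hence Q is negative semidefinite.

negative semidefinite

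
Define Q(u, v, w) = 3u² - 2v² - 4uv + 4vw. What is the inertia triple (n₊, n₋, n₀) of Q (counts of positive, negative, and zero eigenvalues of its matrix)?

(2, 1, 0)

The associated matrix is A = [[3, -2, 0], [-2, -2, 2], [0, 2, 0]].
Row-reducing A symmetrically gives the diagonal entries 3, -10/3, 6/5.
So there are 2 positive, 1 negative pivots.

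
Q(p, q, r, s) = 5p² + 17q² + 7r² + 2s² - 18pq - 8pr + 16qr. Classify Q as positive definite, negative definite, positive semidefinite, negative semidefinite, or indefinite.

positive definite

The symmetric matrix of Q is A = [[5, -9, -4, 0], [-9, 17, 8, 0], [-4, 8, 7, 0], [0, 0, 0, 2]].
Leading principal minors: Δ_1 = 5, Δ_2 = 4, Δ_3 = 12, Δ_4 = 24.
All leading principal minors are positive, so by Sylvester's criterion Q is positive definite.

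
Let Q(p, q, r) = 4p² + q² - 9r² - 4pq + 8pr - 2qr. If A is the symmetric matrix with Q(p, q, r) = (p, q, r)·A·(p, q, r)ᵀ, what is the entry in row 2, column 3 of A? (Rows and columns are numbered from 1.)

-1

The coefficient of q·r in Q is -2. For a symmetric A this equals A[2,3] + A[3,2] = 2·A[2,3].
So A[2,3] = -2/2 = -1.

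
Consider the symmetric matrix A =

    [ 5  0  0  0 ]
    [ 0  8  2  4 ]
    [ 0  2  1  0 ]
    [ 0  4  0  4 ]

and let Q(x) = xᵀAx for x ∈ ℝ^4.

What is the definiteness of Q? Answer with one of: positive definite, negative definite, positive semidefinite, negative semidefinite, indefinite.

positive semidefinite

Congruent diagonalization of A (simultaneous row and column reduction) yields pivots 5, 8, 1/2, 0.
Counting signs: 3 positive, 1 zero.
Hence Q is positive semidefinite.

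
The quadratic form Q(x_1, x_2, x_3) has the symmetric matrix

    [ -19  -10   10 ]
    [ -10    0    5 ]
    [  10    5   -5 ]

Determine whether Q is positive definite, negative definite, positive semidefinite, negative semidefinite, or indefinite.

Symmetric row and column elimination reduces A to a congruent diagonal form with pivots -19, 100/19, 1/4.
So there are 2 positive, 1 negative pivots.
Hence Q is indefinite.

indefinite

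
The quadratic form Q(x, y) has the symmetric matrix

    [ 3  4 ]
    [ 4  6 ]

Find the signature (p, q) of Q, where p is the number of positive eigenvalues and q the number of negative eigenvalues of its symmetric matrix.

(2, 0)

Applying the same elementary operations to the rows and columns of A produces a congruent diagonal matrix with entries 3, 2/3.
That gives 2 positive pivots.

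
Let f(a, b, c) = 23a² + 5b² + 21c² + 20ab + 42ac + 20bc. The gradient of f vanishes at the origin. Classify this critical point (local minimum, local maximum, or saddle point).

The Hessian at the origin is H = [[46, 20, 42], [20, 10, 20], [42, 20, 42]].
Symmetric row and column elimination reduces H to a congruent diagonal form with pivots 46, 30/23, 4/3.
Counting signs: 3 positive.
H is positive definite, so the origin is a strict local minimum.

local minimum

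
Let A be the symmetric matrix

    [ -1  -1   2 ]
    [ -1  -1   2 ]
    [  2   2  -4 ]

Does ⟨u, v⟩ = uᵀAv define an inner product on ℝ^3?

Symmetric row and column elimination reduces A to a congruent diagonal form with pivots -1, 0, 0.
Counting signs: 1 negative, 2 zero.
Hence Q is negative semidefinite.
⟨·,·⟩ is an inner product exactly when A is positive definite.

no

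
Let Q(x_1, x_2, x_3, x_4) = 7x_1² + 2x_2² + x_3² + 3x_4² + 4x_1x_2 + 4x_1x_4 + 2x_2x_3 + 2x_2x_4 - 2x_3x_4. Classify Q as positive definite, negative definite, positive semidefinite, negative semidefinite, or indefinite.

The associated matrix is A = [[7, 2, 0, 2], [2, 2, 1, 1], [0, 1, 1, -1], [2, 1, -1, 3]].
An LDLᵀ factorisation of A has diagonal entries 7, 10/7, 3/10, -10/3.
So there are 3 positive, 1 negative pivots.
Hence Q is indefinite.

indefinite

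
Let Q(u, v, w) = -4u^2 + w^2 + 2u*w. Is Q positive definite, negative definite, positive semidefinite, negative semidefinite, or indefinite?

The symmetric matrix is A = [[-4, 0, 1], [0, 0, 0], [1, 0, 1]].
Symmetric row and column elimination reduces A to a congruent diagonal form with pivots -4, 0, 5/4.
Counting signs: 1 positive, 1 negative, 1 zero.
Hence Q is indefinite.

indefinite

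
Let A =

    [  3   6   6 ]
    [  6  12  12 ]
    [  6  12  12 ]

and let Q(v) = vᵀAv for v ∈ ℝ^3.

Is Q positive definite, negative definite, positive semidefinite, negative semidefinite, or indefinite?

positive semidefinite

Applying the same elementary operations to the rows and columns of A produces a congruent diagonal matrix with entries 3, 0, 0.
So there are 1 positive, 2 zero pivots.
Hence Q is positive semidefinite.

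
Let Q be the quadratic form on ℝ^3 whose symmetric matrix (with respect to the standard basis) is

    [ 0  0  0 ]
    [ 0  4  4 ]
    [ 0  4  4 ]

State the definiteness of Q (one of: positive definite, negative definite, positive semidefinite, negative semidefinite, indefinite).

positive semidefinite

Row-reducing A symmetrically gives the diagonal entries 0, 4, 0.
That gives 1 positive, 2 zero pivots.
Hence Q is positive semidefinite.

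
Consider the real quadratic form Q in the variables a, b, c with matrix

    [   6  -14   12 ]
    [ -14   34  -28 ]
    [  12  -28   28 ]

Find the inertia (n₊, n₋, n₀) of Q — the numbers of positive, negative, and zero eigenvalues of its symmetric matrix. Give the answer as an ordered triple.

(3, 0, 0)

Congruent diagonalization of A (simultaneous row and column reduction) yields pivots 6, 4/3, 4.
Counting signs: 3 positive.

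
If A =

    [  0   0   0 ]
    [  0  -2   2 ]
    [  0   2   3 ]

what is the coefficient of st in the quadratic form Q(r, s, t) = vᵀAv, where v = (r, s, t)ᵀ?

The coefficient of st is A[2,3] + A[3,2] = 2·2 = 4.

4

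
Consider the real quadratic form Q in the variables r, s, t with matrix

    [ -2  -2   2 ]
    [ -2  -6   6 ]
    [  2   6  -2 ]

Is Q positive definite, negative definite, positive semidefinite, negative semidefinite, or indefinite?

An LDLᵀ factorisation of A has diagonal entries -2, -4, 4.
So there are 1 positive, 2 negative pivots.
Hence Q is indefinite.

indefinite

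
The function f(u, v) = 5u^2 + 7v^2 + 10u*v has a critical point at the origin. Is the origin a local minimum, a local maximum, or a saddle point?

local minimum

The Hessian at the origin is H = [[10, 10], [10, 14]].
det H = 10·14 − (10)² = 40 > 0 and H[1,1] = 10 > 0, so H is positive definite.
Therefore the origin is a local minimum.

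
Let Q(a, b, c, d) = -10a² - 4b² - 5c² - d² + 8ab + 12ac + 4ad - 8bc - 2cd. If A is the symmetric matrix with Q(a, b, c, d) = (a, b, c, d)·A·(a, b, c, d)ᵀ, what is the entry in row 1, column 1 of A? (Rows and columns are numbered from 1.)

The coefficient of a² in Q is -10, and that is exactly A[1,1].

-10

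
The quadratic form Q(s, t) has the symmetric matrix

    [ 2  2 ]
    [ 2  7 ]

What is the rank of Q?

2

Applying the same elementary operations to the rows and columns of A produces a congruent diagonal matrix with entries 2, 5.
Counting signs: 2 positive.
The rank is the number of nonzero pivots: 2.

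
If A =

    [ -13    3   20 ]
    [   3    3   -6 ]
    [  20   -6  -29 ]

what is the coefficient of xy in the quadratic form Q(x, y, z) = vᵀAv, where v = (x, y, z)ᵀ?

6

The coefficient of xy is A[1,2] + A[2,1] = 2·3 = 6.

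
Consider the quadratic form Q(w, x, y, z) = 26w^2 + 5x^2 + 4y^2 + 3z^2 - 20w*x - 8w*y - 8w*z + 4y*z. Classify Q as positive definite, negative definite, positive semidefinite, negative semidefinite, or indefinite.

The associated matrix is A = [[26, -10, -4, -4], [-10, 5, 0, 0], [-4, 0, 4, 2], [-4, 0, 2, 3]].
Symmetric row and column elimination reduces A to a congruent diagonal form with pivots 26, 15/13, 4/3, 0.
Counting signs: 3 positive, 1 zero.
Hence Q is positive semidefinite.

positive semidefinite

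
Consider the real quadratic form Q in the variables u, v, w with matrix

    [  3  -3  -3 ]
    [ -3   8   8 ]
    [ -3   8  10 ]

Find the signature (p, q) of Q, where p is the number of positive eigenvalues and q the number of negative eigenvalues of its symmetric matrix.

Symmetric row and column elimination reduces A to a congruent diagonal form with pivots 3, 5, 2.
That gives 3 positive pivots.

(3, 0)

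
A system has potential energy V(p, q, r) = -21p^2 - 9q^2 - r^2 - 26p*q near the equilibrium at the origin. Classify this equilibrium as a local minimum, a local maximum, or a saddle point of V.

local maximum

The Hessian at the origin is H = [[-42, -26, 0], [-26, -18, 0], [0, 0, -2]].
Applying the same elementary operations to the rows and columns of H produces a congruent diagonal matrix with entries -42, -40/21, -2.
Counting signs: 3 negative.
H is negative definite, so the origin is a strict local maximum.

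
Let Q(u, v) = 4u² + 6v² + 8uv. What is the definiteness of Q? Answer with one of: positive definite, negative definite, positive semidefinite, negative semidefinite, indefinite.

positive definite

The associated matrix is A = [[4, 4], [4, 6]].
Applying the same elementary operations to the rows and columns of A produces a congruent diagonal matrix with entries 4, 2.
That gives 2 positive pivots.
Hence Q is positive definite.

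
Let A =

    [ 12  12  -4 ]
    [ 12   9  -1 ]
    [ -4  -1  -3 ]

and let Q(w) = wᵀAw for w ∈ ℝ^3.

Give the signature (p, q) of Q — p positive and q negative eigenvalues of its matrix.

(1, 2)

Applying the same elementary operations to the rows and columns of A produces a congruent diagonal matrix with entries 12, -3, -4/3.
Counting signs: 1 positive, 2 negative.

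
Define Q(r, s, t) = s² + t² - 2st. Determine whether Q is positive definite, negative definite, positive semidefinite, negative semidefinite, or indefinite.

The associated matrix is A = [[0, 0, 0], [0, 1, -1], [0, -1, 1]].
Row-reducing A symmetrically gives the diagonal entries 0, 1, 0.
So there are 1 positive, 2 zero pivots.
Hence Q is positive semidefinite.

positive semidefinite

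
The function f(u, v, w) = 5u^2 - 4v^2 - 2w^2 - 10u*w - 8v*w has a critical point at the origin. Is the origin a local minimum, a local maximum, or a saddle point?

saddle point

The Hessian at the origin is H = [[10, 0, -10], [0, -8, -8], [-10, -8, -4]].
Row-reducing H symmetrically gives the diagonal entries 10, -8, -6.
That gives 1 positive, 2 negative pivots.
H is indefinite, so the origin is a saddle point.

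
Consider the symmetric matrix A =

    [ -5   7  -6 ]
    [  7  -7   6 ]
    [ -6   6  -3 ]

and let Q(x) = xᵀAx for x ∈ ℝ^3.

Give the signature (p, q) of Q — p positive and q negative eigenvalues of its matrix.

Applying the same elementary operations to the rows and columns of A produces a congruent diagonal matrix with entries -5, 14/5, 15/7.
That gives 2 positive, 1 negative pivots.

(2, 1)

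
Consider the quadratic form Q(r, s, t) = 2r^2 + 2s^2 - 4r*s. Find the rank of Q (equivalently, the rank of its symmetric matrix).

The associated matrix is A = [[2, -2, 0], [-2, 2, 0], [0, 0, 0]].
Applying the same elementary operations to the rows and columns of A produces a congruent diagonal matrix with entries 2, 0, 0.
So there are 1 positive, 2 zero pivots.
The rank is the number of nonzero pivots: 1.

1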